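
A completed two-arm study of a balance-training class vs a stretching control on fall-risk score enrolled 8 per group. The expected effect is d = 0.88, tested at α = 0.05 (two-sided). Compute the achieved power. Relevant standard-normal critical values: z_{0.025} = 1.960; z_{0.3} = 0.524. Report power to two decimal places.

power ≈ 0.42

For two equal groups, power = Φ(d·√(n/2) − z_{α/2}).
d·√(n/2) = 0.88 × √(8/2) = 0.88 × 2.000 = 1.760.
z_β = 1.760 − 1.960 = -0.200.
Power = Φ(-0.200) = 0.421.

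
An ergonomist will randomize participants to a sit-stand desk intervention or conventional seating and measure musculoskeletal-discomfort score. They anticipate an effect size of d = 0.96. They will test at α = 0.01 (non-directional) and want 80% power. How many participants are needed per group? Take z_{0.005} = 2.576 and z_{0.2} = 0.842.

n = 26 per group

For two independent groups with equal n: n = 2·((z_{α/2} + z_β) / d)².
z_{α/2} + z_β = 2.576 + 0.842 = 3.418.
n = 2 × (3.418 / 0.96)² = 2 × 3.560² = 2 × 12.68 = 25.4.
Round up to the next whole participant.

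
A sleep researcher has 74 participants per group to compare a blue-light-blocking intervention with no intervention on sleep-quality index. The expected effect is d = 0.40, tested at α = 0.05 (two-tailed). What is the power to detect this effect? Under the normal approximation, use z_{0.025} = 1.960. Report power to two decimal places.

power ≈ 0.68

For two equal groups, power = Φ(d·√(n/2) − z_{α/2}).
d·√(n/2) = 0.40 × √(74/2) = 0.40 × 6.083 = 2.433.
z_β = 2.433 − 1.960 = 0.473.
Power = Φ(0.473) = 0.682.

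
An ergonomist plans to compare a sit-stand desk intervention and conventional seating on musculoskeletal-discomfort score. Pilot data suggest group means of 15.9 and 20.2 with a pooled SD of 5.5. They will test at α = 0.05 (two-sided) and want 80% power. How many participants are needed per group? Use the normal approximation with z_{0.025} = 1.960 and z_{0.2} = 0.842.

n = 26 per group

Cohen's d = |M₁ − M₂| / SD_pooled = |15.9 − 20.2| / 5.5 = 4.3 / 5.5 = 0.782.
For two independent groups with equal n: n = 2·((z_{α/2} + z_β) / d)².
z_{α/2} + z_β = 1.960 + 0.842 = 2.802.
n = 2 × (2.802 / 0.782)² = 2 × 3.583² = 2 × 12.84 = 25.7.
Round up to the next whole participant.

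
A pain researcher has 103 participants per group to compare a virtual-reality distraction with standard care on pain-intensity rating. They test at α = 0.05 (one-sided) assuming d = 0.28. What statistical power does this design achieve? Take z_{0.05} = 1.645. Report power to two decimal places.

power ≈ 0.64

For two equal groups, power = Φ(d·√(n/2) − z_{α}).
d·√(n/2) = 0.28 × √(103/2) = 0.28 × 7.176 = 2.009.
z_β = 2.009 − 1.645 = 0.364.
Power = Φ(0.364) = 0.642.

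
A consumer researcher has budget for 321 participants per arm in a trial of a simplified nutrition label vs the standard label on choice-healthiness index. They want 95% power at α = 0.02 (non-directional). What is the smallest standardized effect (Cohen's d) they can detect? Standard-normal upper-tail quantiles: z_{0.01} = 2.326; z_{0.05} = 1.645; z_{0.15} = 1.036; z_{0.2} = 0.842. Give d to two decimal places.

For two independent groups of n = 321 each: d_min = (z_{α/2} + z_β)·√(2/n).
z-sum = 2.326 + 1.645 = 3.971.
d_min = 3.971 × √(2/321) = 3.971 × 0.0789 = 0.313.

d_min ≈ 0.31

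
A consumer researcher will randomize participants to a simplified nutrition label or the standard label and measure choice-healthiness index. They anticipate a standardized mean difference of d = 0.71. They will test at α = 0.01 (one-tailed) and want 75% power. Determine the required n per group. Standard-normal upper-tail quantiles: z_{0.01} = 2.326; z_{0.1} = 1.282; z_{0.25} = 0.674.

n = 36 per group

For two independent groups with equal n: n = 2·((z_{α} + z_β) / d)².
z_{α} + z_β = 2.326 + 0.674 = 3.000.
n = 2 × (3.000 / 0.71)² = 2 × 4.225² = 2 × 17.85 = 35.7.
Round up to the next whole participant.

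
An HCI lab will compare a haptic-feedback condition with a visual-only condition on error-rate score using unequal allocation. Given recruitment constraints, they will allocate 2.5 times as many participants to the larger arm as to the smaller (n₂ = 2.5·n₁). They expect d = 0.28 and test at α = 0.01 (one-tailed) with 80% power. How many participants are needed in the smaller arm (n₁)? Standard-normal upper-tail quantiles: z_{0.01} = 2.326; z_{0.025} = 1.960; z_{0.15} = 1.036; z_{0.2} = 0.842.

With allocation ratio k = n₂/n₁ = 2.5, Var(x̄₁−x̄₂) = σ²(1/n₁ + 1/(k·n₁)) = σ²·(k+1)/(k·n₁).
So n₁ = (1 + 1/k)·((z_{α} + z_β)/d)² = 1.400 × (3.168/0.28)².
n₁ = 1.400 × 128.01 = 179.2.
Round up: n₁ = 180, giving n₂ = 2.5 × 180 = 450.

n₁ = 180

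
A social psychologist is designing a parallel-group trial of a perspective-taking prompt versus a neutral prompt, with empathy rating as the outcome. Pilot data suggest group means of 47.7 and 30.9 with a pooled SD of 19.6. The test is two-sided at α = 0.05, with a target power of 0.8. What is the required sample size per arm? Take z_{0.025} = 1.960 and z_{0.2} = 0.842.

Cohen's d = |M₁ − M₂| / SD_pooled = |47.7 − 30.9| / 19.6 = 16.8 / 19.6 = 0.857.
For two independent groups with equal n: n = 2·((z_{α/2} + z_β) / d)².
z_{α/2} + z_β = 1.960 + 0.842 = 2.802.
n = 2 × (2.802 / 0.857)² = 2 × 3.270² = 2 × 10.69 = 21.4.
Round up to the next whole participant.

n = 22 per group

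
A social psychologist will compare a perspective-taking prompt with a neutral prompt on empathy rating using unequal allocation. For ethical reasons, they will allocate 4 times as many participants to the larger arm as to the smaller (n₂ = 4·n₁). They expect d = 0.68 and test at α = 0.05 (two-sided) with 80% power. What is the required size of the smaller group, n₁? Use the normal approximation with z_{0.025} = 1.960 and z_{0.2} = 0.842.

n₁ = 22

With allocation ratio k = n₂/n₁ = 4, Var(x̄₁−x̄₂) = σ²(1/n₁ + 1/(k·n₁)) = σ²·(k+1)/(k·n₁).
So n₁ = (1 + 1/k)·((z_{α/2} + z_β)/d)² = 1.250 × (2.802/0.68)².
n₁ = 1.250 × 16.98 = 21.2.
Round up: n₁ = 22, giving n₂ = 4 × 22 = 88.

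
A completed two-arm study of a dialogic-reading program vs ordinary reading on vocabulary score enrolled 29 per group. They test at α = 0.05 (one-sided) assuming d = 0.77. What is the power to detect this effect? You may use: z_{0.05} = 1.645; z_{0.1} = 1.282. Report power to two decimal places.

For two equal groups, power = Φ(d·√(n/2) − z_{α}).
d·√(n/2) = 0.77 × √(29/2) = 0.77 × 3.808 = 2.932.
z_β = 2.932 − 1.645 = 1.287.
Power = Φ(1.287) = 0.901.

power ≈ 0.90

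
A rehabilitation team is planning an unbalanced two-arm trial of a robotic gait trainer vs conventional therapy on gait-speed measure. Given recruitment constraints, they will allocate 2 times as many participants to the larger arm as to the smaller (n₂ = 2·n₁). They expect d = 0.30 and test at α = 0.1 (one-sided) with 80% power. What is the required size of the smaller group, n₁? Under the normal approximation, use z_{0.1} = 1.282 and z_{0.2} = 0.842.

n₁ = 76

With allocation ratio k = n₂/n₁ = 2, Var(x̄₁−x̄₂) = σ²(1/n₁ + 1/(k·n₁)) = σ²·(k+1)/(k·n₁).
So n₁ = (1 + 1/k)·((z_{α} + z_β)/d)² = 1.500 × (2.124/0.30)².
n₁ = 1.500 × 50.13 = 75.2.
Round up: n₁ = 76, giving n₂ = 2 × 76 = 152.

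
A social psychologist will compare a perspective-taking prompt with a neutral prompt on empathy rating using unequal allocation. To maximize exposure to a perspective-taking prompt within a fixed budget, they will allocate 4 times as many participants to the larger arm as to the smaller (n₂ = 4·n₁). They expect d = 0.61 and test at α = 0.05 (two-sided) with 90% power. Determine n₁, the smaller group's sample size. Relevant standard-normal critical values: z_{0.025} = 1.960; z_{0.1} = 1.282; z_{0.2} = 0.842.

n₁ = 36

With allocation ratio k = n₂/n₁ = 4, Var(x̄₁−x̄₂) = σ²(1/n₁ + 1/(k·n₁)) = σ²·(k+1)/(k·n₁).
So n₁ = (1 + 1/k)·((z_{α/2} + z_β)/d)² = 1.250 × (3.242/0.61)².
n₁ = 1.250 × 28.25 = 35.3.
Round up: n₁ = 36, giving n₂ = 4 × 36 = 144.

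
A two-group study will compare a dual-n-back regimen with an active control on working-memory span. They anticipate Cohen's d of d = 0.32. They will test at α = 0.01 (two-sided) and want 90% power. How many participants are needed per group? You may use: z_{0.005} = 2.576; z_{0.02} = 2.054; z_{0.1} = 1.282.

n = 291 per group

For two independent groups with equal n: n = 2·((z_{α/2} + z_β) / d)².
z_{α/2} + z_β = 2.576 + 1.282 = 3.858.
n = 2 × (3.858 / 0.32)² = 2 × 12.056² = 2 × 145.35 = 290.7.
Round up to the next whole participant.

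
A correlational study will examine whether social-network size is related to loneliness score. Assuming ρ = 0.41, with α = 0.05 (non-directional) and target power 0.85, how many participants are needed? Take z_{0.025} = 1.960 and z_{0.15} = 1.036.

Fisher's z: C = ½·ln((1+r)/(1−r)) = ½·ln(2.3898) = 0.4356.
n = ((z_{α/2} + z_β)/C)² + 3.
(1.960 + 1.036) / 0.4356 = 2.996 / 0.4356 = 6.878.
n = 6.878² + 3 = 47.31 + 3 = 50.3.
Round up.

n = 51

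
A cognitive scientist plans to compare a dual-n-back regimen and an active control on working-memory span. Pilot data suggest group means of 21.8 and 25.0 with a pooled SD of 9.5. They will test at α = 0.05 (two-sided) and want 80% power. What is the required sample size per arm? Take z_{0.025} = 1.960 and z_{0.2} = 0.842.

n = 139 per group

Cohen's d = |M₁ − M₂| / SD_pooled = |21.8 − 25.0| / 9.5 = 3.2 / 9.5 = 0.337.
For two independent groups with equal n: n = 2·((z_{α/2} + z_β) / d)².
z_{α/2} + z_β = 1.960 + 0.842 = 2.802.
n = 2 × (2.802 / 0.337)² = 2 × 8.315² = 2 × 69.13 = 138.3.
Round up to the next whole participant.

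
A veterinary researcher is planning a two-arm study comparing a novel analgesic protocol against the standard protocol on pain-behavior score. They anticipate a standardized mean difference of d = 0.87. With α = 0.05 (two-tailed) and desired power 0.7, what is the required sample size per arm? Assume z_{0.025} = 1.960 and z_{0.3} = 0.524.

For two independent groups with equal n: n = 2·((z_{α/2} + z_β) / d)².
z_{α/2} + z_β = 1.960 + 0.524 = 2.484.
n = 2 × (2.484 / 0.87)² = 2 × 2.855² = 2 × 8.15 = 16.3.
Round up to the next whole participant.

n = 17 per group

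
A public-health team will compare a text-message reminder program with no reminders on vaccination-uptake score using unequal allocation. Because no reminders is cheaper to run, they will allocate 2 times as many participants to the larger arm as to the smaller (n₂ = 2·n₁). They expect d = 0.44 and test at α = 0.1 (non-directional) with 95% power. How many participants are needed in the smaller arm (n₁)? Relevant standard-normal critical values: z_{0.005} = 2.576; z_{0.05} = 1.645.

n₁ = 84

With allocation ratio k = n₂/n₁ = 2, Var(x̄₁−x̄₂) = σ²(1/n₁ + 1/(k·n₁)) = σ²·(k+1)/(k·n₁).
So n₁ = (1 + 1/k)·((z_{α/2} + z_β)/d)² = 1.500 × (3.290/0.44)².
n₁ = 1.500 × 55.91 = 83.9.
Round up: n₁ = 84, giving n₂ = 2 × 84 = 168.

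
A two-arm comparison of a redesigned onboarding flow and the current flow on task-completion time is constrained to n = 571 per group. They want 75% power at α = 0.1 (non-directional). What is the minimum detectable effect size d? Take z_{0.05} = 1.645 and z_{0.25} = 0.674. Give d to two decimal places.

For two independent groups of n = 571 each: d_min = (z_{α/2} + z_β)·√(2/n).
z-sum = 1.645 + 0.674 = 2.319.
d_min = 2.319 × √(2/571) = 2.319 × 0.0592 = 0.137.

d_min ≈ 0.14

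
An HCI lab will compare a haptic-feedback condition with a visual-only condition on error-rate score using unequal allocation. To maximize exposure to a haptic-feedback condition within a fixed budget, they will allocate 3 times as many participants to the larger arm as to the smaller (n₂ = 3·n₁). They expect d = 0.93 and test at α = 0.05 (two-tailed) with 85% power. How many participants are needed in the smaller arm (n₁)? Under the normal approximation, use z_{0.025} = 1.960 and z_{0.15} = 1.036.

With allocation ratio k = n₂/n₁ = 3, Var(x̄₁−x̄₂) = σ²(1/n₁ + 1/(k·n₁)) = σ²·(k+1)/(k·n₁).
So n₁ = (1 + 1/k)·((z_{α/2} + z_β)/d)² = 1.333 × (2.996/0.93)².
n₁ = 1.333 × 10.38 = 13.8.
Round up: n₁ = 14, giving n₂ = 3 × 14 = 42.

n₁ = 14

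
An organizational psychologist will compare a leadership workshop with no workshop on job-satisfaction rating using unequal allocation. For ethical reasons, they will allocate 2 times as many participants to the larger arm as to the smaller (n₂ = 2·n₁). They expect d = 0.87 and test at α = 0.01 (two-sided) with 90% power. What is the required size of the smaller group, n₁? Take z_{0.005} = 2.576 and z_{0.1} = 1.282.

With allocation ratio k = n₂/n₁ = 2, Var(x̄₁−x̄₂) = σ²(1/n₁ + 1/(k·n₁)) = σ²·(k+1)/(k·n₁).
So n₁ = (1 + 1/k)·((z_{α/2} + z_β)/d)² = 1.500 × (3.858/0.87)².
n₁ = 1.500 × 19.66 = 29.5.
Round up: n₁ = 30, giving n₂ = 2 × 30 = 60.

n₁ = 30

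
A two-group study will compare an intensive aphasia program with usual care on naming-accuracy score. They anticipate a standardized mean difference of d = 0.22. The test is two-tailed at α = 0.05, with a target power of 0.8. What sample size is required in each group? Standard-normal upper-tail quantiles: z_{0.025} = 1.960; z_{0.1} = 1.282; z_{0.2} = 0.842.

For two independent groups with equal n: n = 2·((z_{α/2} + z_β) / d)².
z_{α/2} + z_β = 1.960 + 0.842 = 2.802.
n = 2 × (2.802 / 0.22)² = 2 × 12.736² = 2 × 162.21 = 324.4.
Round up to the next whole participant.

n = 325 per group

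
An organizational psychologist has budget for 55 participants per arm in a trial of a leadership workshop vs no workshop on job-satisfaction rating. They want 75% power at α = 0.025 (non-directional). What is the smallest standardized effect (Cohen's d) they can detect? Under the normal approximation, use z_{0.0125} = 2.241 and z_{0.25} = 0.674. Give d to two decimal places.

For two independent groups of n = 55 each: d_min = (z_{α/2} + z_β)·√(2/n).
z-sum = 2.241 + 0.674 = 2.915.
d_min = 2.915 × √(2/55) = 2.915 × 0.1907 = 0.556.

d_min ≈ 0.56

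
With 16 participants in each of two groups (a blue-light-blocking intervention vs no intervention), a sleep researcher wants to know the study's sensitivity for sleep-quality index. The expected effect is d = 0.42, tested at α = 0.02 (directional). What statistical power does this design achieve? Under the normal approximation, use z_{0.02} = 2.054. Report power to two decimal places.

For two equal groups, power = Φ(d·√(n/2) − z_{α}).
d·√(n/2) = 0.42 × √(16/2) = 0.42 × 2.828 = 1.188.
z_β = 1.188 − 2.054 = -0.866.
Power = Φ(-0.866) = 0.193.

power ≈ 0.19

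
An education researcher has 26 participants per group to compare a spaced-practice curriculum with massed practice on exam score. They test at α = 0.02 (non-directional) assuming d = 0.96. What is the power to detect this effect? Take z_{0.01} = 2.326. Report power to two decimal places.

power ≈ 0.87

For two equal groups, power = Φ(d·√(n/2) − z_{α/2}).
d·√(n/2) = 0.96 × √(26/2) = 0.96 × 3.606 = 3.461.
z_β = 3.461 − 2.326 = 1.135.
Power = Φ(1.135) = 0.872.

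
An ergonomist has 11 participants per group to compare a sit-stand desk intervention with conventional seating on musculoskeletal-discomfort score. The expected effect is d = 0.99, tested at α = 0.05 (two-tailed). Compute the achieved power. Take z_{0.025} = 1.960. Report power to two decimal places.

power ≈ 0.64

For two equal groups, power = Φ(d·√(n/2) − z_{α/2}).
d·√(n/2) = 0.99 × √(11/2) = 0.99 × 2.345 = 2.322.
z_β = 2.322 − 1.960 = 0.362.
Power = Φ(0.362) = 0.641.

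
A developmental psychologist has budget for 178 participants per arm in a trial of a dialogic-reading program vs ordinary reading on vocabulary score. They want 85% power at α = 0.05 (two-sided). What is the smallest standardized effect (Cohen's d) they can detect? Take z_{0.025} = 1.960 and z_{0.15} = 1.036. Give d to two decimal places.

For two independent groups of n = 178 each: d_min = (z_{α/2} + z_β)·√(2/n).
z-sum = 1.960 + 1.036 = 2.996.
d_min = 2.996 × √(2/178) = 2.996 × 0.1060 = 0.318.

d_min ≈ 0.32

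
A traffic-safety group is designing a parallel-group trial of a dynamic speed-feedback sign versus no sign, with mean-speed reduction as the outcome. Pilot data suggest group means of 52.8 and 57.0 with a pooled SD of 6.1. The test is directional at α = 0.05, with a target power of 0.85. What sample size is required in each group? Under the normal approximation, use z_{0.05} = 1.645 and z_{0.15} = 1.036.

Cohen's d = |M₁ − M₂| / SD_pooled = |52.8 − 57.0| / 6.1 = 4.2 / 6.1 = 0.689.
For two independent groups with equal n: n = 2·((z_{α} + z_β) / d)².
z_{α} + z_β = 1.645 + 1.036 = 2.681.
n = 2 × (2.681 / 0.689)² = 2 × 3.891² = 2 × 15.14 = 30.3.
Round up to the next whole participant.

n = 31 per group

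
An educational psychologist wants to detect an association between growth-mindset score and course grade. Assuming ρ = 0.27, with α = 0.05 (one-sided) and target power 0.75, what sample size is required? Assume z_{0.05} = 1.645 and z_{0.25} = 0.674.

n = 74

Fisher's z: C = ½·ln((1+r)/(1−r)) = ½·ln(1.7397) = 0.2769.
n = ((z_{α} + z_β)/C)² + 3.
(1.645 + 0.674) / 0.2769 = 2.319 / 0.2769 = 8.375.
n = 8.375² + 3 = 70.14 + 3 = 73.1.
Round up.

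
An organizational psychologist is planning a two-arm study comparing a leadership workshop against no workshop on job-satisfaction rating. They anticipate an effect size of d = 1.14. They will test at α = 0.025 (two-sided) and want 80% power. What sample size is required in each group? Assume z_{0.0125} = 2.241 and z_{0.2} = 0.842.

For two independent groups with equal n: n = 2·((z_{α/2} + z_β) / d)².
z_{α/2} + z_β = 2.241 + 0.842 = 3.083.
n = 2 × (3.083 / 1.14)² = 2 × 2.704² = 2 × 7.31 = 14.6.
Round up to the next whole participant.

n = 15 per group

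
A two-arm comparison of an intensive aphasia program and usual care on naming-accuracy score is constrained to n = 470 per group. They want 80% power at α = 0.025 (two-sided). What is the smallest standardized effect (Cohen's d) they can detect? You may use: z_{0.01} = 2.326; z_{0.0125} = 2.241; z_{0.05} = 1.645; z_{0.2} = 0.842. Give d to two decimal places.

For two independent groups of n = 470 each: d_min = (z_{α/2} + z_β)·√(2/n).
z-sum = 2.241 + 0.842 = 3.083.
d_min = 3.083 × √(2/470) = 3.083 × 0.0652 = 0.201.

d_min ≈ 0.20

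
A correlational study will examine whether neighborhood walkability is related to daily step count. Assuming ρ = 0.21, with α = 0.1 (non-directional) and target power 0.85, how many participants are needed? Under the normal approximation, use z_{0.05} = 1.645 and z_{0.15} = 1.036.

n = 162

Fisher's z: C = ½·ln((1+r)/(1−r)) = ½·ln(1.5316) = 0.2132.
n = ((z_{α/2} + z_β)/C)² + 3.
(1.645 + 1.036) / 0.2132 = 2.681 / 0.2132 = 12.575.
n = 12.575² + 3 = 158.13 + 3 = 161.1.
Round up.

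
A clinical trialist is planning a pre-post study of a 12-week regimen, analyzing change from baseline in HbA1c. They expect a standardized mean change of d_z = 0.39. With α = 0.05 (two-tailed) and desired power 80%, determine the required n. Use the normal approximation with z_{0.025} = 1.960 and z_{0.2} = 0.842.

n = 52 pairs

For a paired (one-sample on differences) test: n = ((z_{α/2} + z_β) / d)².
z_{α/2} + z_β = 1.960 + 0.842 = 2.802.
n = (2.802 / 0.39)² = 7.185² = 51.62.
Round up.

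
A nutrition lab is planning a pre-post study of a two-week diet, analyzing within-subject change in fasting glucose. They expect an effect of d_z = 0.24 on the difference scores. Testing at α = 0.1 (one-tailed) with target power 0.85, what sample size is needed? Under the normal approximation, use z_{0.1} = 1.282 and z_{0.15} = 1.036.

For a paired (one-sample on differences) test: n = ((z_{α} + z_β) / d)².
z_{α} + z_β = 1.282 + 1.036 = 2.318.
n = (2.318 / 0.24)² = 9.658² = 93.28.
Round up.

n = 94 pairs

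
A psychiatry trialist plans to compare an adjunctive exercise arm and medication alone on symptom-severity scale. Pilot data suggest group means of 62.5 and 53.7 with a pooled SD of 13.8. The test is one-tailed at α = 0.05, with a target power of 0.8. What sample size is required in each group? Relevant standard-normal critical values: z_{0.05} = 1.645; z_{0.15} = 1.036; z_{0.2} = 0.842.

Cohen's d = |M₁ − M₂| / SD_pooled = |62.5 − 53.7| / 13.8 = 8.8 / 13.8 = 0.638.
For two independent groups with equal n: n = 2·((z_{α} + z_β) / d)².
z_{α} + z_β = 1.645 + 0.842 = 2.487.
n = 2 × (2.487 / 0.638)² = 2 × 3.898² = 2 × 15.20 = 30.4.
Round up to the next whole participant.

n = 31 per group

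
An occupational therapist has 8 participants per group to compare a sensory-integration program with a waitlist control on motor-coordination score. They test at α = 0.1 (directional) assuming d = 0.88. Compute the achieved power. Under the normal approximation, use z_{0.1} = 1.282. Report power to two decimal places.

For two equal groups, power = Φ(d·√(n/2) − z_{α}).
d·√(n/2) = 0.88 × √(8/2) = 0.88 × 2.000 = 1.760.
z_β = 1.760 − 1.282 = 0.478.
Power = Φ(0.478) = 0.684.

power ≈ 0.68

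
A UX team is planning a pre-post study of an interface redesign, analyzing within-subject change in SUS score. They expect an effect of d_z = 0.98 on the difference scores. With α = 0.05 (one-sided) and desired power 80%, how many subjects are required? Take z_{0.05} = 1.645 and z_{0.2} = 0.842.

For a paired (one-sample on differences) test: n = ((z_{α} + z_β) / d)².
z_{α} + z_β = 1.645 + 0.842 = 2.487.
n = (2.487 / 0.98)² = 2.538² = 6.44.
Round up.

n = 7 pairs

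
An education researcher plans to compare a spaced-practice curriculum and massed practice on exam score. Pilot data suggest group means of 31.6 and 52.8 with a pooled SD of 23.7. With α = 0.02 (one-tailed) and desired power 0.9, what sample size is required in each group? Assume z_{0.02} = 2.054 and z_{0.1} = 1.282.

n = 28 per group

Cohen's d = |M₁ − M₂| / SD_pooled = |31.6 − 52.8| / 23.7 = 21.2 / 23.7 = 0.895.
For two independent groups with equal n: n = 2·((z_{α} + z_β) / d)².
z_{α} + z_β = 2.054 + 1.282 = 3.336.
n = 2 × (3.336 / 0.895)² = 2 × 3.727² = 2 × 13.89 = 27.8.
Round up to the next whole participant.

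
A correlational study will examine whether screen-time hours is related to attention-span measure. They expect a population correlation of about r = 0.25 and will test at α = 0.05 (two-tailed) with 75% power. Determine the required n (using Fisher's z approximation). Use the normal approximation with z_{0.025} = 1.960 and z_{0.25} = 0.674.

Fisher's z: C = ½·ln((1+r)/(1−r)) = ½·ln(1.6667) = 0.2554.
n = ((z_{α/2} + z_β)/C)² + 3.
(1.960 + 0.674) / 0.2554 = 2.634 / 0.2554 = 10.313.
n = 10.313² + 3 = 106.36 + 3 = 109.4.
Round up.

n = 110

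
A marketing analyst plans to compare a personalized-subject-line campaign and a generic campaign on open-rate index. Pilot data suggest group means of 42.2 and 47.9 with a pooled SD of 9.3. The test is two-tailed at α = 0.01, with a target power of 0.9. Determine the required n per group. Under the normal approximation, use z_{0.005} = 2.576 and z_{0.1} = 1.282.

n = 80 per group

Cohen's d = |M₁ − M₂| / SD_pooled = |42.2 − 47.9| / 9.3 = 5.7 / 9.3 = 0.613.
For two independent groups with equal n: n = 2·((z_{α/2} + z_β) / d)².
z_{α/2} + z_β = 2.576 + 1.282 = 3.858.
n = 2 × (3.858 / 0.613)² = 2 × 6.294² = 2 × 39.61 = 79.2.
Round up to the next whole participant.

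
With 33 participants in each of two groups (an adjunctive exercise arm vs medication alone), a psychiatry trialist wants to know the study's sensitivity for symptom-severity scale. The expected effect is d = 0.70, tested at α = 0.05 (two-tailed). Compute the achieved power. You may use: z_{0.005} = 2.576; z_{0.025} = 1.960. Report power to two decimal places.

power ≈ 0.81

For two equal groups, power = Φ(d·√(n/2) − z_{α/2}).
d·√(n/2) = 0.70 × √(33/2) = 0.70 × 4.062 = 2.843.
z_β = 2.843 − 1.960 = 0.883.
Power = Φ(0.883) = 0.811.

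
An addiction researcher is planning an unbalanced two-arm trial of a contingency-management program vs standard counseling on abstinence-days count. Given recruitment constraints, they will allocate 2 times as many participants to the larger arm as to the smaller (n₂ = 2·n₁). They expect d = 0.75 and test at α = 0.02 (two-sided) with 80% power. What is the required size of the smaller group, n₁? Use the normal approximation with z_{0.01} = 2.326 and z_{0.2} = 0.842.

n₁ = 27

With allocation ratio k = n₂/n₁ = 2, Var(x̄₁−x̄₂) = σ²(1/n₁ + 1/(k·n₁)) = σ²·(k+1)/(k·n₁).
So n₁ = (1 + 1/k)·((z_{α/2} + z_β)/d)² = 1.500 × (3.168/0.75)².
n₁ = 1.500 × 17.84 = 26.8.
Round up: n₁ = 27, giving n₂ = 2 × 27 = 54.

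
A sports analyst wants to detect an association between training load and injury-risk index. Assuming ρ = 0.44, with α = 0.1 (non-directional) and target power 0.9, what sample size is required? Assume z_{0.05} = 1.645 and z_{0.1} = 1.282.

Fisher's z: C = ½·ln((1+r)/(1−r)) = ½·ln(2.5714) = 0.4722.
n = ((z_{α/2} + z_β)/C)² + 3.
(1.645 + 1.282) / 0.4722 = 2.927 / 0.4722 = 6.199.
n = 6.199² + 3 = 38.42 + 3 = 41.4.
Round up.

n = 42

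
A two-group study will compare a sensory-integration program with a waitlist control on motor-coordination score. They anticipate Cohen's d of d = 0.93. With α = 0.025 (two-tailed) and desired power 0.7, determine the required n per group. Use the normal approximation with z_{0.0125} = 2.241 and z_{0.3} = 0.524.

For two independent groups with equal n: n = 2·((z_{α/2} + z_β) / d)².
z_{α/2} + z_β = 2.241 + 0.524 = 2.765.
n = 2 × (2.765 / 0.93)² = 2 × 2.973² = 2 × 8.84 = 17.7.
Round up to the next whole participant.

n = 18 per group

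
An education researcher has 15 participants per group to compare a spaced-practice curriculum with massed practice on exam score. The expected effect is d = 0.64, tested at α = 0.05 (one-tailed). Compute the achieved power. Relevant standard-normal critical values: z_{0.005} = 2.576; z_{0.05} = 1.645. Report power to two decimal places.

power ≈ 0.54

For two equal groups, power = Φ(d·√(n/2) − z_{α}).
d·√(n/2) = 0.64 × √(15/2) = 0.64 × 2.739 = 1.753.
z_β = 1.753 − 1.645 = 0.108.
Power = Φ(0.108) = 0.543.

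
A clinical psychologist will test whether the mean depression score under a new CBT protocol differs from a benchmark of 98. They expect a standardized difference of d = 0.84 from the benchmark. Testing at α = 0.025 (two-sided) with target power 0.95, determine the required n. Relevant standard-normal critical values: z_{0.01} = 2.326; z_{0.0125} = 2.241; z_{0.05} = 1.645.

n = 22

For a one-sample test: n = ((z_{α/2} + z_β) / d)².
z_{α/2} + z_β = 2.241 + 1.645 = 3.886.
n = (3.886 / 0.84)² = 4.626² = 21.40.
Round up.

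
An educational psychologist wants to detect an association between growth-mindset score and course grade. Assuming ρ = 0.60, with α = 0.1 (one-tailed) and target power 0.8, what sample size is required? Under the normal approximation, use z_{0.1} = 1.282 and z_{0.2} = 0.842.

Fisher's z: C = ½·ln((1+r)/(1−r)) = ½·ln(4.0000) = 0.6931.
n = ((z_{α} + z_β)/C)² + 3.
(1.282 + 0.842) / 0.6931 = 2.124 / 0.6931 = 3.064.
n = 3.064² + 3 = 9.39 + 3 = 12.4.
Round up.

n = 13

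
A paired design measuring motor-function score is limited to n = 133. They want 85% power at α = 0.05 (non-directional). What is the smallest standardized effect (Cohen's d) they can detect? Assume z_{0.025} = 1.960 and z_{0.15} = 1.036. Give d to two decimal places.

For a single sample (or paired design) of n = 133: d_min = (z_{α/2} + z_β)/√n.
z-sum = 1.960 + 1.036 = 2.996.
d_min = 2.996 / √133 = 2.996 / 11.533 = 0.260.

d_min ≈ 0.26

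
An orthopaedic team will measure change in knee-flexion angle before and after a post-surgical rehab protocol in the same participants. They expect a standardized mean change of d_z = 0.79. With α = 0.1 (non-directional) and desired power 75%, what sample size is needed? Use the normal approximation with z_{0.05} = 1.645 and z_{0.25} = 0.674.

n = 9 pairs

For a paired (one-sample on differences) test: n = ((z_{α/2} + z_β) / d)².
z_{α/2} + z_β = 1.645 + 0.674 = 2.319.
n = (2.319 / 0.79)² = 2.935² = 8.62.
Round up.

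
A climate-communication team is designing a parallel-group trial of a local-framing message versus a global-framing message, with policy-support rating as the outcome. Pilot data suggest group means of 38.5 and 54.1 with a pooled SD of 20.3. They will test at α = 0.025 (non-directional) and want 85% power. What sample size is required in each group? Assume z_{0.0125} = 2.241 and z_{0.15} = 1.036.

Cohen's d = |M₁ − M₂| / SD_pooled = |38.5 − 54.1| / 20.3 = 15.6 / 20.3 = 0.768.
For two independent groups with equal n: n = 2·((z_{α/2} + z_β) / d)².
z_{α/2} + z_β = 2.241 + 1.036 = 3.277.
n = 2 × (3.277 / 0.768)² = 2 × 4.267² = 2 × 18.21 = 36.4.
Round up to the next whole participant.

n = 37 per group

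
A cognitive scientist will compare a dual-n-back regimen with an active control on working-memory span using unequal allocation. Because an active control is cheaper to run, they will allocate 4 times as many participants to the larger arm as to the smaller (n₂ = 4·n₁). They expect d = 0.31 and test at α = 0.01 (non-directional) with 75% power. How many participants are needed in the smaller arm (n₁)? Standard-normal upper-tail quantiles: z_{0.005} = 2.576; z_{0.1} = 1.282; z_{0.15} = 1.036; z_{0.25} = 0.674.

n₁ = 138

With allocation ratio k = n₂/n₁ = 4, Var(x̄₁−x̄₂) = σ²(1/n₁ + 1/(k·n₁)) = σ²·(k+1)/(k·n₁).
So n₁ = (1 + 1/k)·((z_{α/2} + z_β)/d)² = 1.250 × (3.250/0.31)².
n₁ = 1.250 × 109.91 = 137.4.
Round up: n₁ = 138, giving n₂ = 4 × 138 = 552.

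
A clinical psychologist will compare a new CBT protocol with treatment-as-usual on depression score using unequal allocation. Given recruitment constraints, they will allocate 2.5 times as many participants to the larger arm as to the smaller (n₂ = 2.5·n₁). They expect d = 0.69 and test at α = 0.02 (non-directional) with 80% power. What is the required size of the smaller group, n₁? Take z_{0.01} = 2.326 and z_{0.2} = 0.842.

n₁ = 30

With allocation ratio k = n₂/n₁ = 2.5, Var(x̄₁−x̄₂) = σ²(1/n₁ + 1/(k·n₁)) = σ²·(k+1)/(k·n₁).
So n₁ = (1 + 1/k)·((z_{α/2} + z_β)/d)² = 1.400 × (3.168/0.69)².
n₁ = 1.400 × 21.08 = 29.5.
Round up: n₁ = 30, giving n₂ = 2.5 × 30 = 75.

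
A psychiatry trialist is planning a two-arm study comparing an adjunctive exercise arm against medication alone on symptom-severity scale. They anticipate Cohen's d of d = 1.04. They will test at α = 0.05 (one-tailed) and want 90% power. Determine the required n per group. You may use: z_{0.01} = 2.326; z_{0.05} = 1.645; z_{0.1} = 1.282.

n = 16 per group

For two independent groups with equal n: n = 2·((z_{α} + z_β) / d)².
z_{α} + z_β = 1.645 + 1.282 = 2.927.
n = 2 × (2.927 / 1.04)² = 2 × 2.814² = 2 × 7.92 = 15.8.
Round up to the next whole participant.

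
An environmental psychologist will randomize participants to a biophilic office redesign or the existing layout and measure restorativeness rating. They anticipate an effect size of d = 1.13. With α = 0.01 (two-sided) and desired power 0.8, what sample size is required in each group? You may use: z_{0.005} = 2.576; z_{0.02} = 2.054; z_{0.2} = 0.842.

n = 19 per group

For two independent groups with equal n: n = 2·((z_{α/2} + z_β) / d)².
z_{α/2} + z_β = 2.576 + 0.842 = 3.418.
n = 2 × (3.418 / 1.13)² = 2 × 3.025² = 2 × 9.15 = 18.3.
Round up to the next whole participant.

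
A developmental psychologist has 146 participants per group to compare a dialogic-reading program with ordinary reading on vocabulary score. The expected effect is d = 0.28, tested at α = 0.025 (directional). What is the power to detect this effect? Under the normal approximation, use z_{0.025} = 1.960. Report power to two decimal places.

power ≈ 0.67

For two equal groups, power = Φ(d·√(n/2) − z_{α}).
d·√(n/2) = 0.28 × √(146/2) = 0.28 × 8.544 = 2.392.
z_β = 2.392 − 1.960 = 0.432.
Power = Φ(0.432) = 0.667.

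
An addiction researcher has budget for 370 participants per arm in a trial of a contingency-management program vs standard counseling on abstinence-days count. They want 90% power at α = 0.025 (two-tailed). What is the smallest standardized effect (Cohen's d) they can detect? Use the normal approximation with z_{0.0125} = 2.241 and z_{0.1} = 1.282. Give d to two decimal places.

d_min ≈ 0.26

For two independent groups of n = 370 each: d_min = (z_{α/2} + z_β)·√(2/n).
z-sum = 2.241 + 1.282 = 3.523.
d_min = 3.523 × √(2/370) = 3.523 × 0.0735 = 0.259.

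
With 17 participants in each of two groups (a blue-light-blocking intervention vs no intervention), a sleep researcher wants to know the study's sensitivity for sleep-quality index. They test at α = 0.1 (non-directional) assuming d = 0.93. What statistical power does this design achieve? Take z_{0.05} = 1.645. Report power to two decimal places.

power ≈ 0.86

For two equal groups, power = Φ(d·√(n/2) − z_{α/2}).
d·√(n/2) = 0.93 × √(17/2) = 0.93 × 2.915 = 2.711.
z_β = 2.711 − 1.645 = 1.066.
Power = Φ(1.066) = 0.857.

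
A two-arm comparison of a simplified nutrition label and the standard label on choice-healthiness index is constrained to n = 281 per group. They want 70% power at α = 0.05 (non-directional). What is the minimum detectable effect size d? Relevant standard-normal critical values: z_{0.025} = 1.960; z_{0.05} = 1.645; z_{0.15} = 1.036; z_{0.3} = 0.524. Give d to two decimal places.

d_min ≈ 0.21

For two independent groups of n = 281 each: d_min = (z_{α/2} + z_β)·√(2/n).
z-sum = 1.960 + 0.524 = 2.484.
d_min = 2.484 × √(2/281) = 2.484 × 0.0844 = 0.210.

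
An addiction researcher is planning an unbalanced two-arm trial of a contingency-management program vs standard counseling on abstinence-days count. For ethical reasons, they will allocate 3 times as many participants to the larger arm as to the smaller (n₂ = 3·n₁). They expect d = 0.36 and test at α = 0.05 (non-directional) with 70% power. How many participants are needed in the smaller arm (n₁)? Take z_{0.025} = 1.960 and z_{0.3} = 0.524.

n₁ = 64

With allocation ratio k = n₂/n₁ = 3, Var(x̄₁−x̄₂) = σ²(1/n₁ + 1/(k·n₁)) = σ²·(k+1)/(k·n₁).
So n₁ = (1 + 1/k)·((z_{α/2} + z_β)/d)² = 1.333 × (2.484/0.36)².
n₁ = 1.333 × 47.61 = 63.5.
Round up: n₁ = 64, giving n₂ = 3 × 64 = 192.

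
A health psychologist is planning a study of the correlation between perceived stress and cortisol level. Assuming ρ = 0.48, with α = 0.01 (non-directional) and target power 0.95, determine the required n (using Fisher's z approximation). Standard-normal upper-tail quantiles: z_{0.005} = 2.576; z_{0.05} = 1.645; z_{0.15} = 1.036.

Fisher's z: C = ½·ln((1+r)/(1−r)) = ½·ln(2.8462) = 0.5230.
n = ((z_{α/2} + z_β)/C)² + 3.
(2.576 + 1.645) / 0.5230 = 4.221 / 0.5230 = 8.071.
n = 8.071² + 3 = 65.14 + 3 = 68.1.
Round up.

n = 69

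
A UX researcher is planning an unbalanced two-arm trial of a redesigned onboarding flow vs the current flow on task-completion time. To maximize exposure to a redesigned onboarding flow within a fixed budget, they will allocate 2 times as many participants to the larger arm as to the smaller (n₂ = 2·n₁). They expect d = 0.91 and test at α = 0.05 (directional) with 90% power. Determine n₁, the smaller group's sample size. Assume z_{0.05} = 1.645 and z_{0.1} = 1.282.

n₁ = 16

With allocation ratio k = n₂/n₁ = 2, Var(x̄₁−x̄₂) = σ²(1/n₁ + 1/(k·n₁)) = σ²·(k+1)/(k·n₁).
So n₁ = (1 + 1/k)·((z_{α} + z_β)/d)² = 1.500 × (2.927/0.91)².
n₁ = 1.500 × 10.35 = 15.5.
Round up: n₁ = 16, giving n₂ = 2 × 16 = 32.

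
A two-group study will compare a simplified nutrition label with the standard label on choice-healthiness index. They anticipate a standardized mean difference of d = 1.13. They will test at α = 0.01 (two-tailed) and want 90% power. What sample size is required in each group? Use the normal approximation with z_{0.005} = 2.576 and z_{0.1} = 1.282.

n = 24 per group

For two independent groups with equal n: n = 2·((z_{α/2} + z_β) / d)².
z_{α/2} + z_β = 2.576 + 1.282 = 3.858.
n = 2 × (3.858 / 1.13)² = 2 × 3.414² = 2 × 11.66 = 23.3.
Round up to the next whole participant.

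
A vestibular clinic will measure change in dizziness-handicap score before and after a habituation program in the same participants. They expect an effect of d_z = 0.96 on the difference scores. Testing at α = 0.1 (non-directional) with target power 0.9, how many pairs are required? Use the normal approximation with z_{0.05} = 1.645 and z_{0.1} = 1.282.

n = 10 pairs

For a paired (one-sample on differences) test: n = ((z_{α/2} + z_β) / d)².
z_{α/2} + z_β = 1.645 + 1.282 = 2.927.
n = (2.927 / 0.96)² = 3.049² = 9.30.
Round up.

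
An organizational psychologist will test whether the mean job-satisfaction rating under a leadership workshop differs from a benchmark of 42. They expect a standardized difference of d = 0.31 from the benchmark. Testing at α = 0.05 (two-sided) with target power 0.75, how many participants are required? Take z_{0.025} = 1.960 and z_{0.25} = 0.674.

For a one-sample test: n = ((z_{α/2} + z_β) / d)².
z_{α/2} + z_β = 1.960 + 0.674 = 2.634.
n = (2.634 / 0.31)² = 8.497² = 72.20.
Round up.

n = 73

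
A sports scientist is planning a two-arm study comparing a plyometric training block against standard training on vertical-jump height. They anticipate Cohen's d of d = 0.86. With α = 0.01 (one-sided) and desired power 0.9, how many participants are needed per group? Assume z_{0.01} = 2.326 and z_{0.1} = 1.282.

For two independent groups with equal n: n = 2·((z_{α} + z_β) / d)².
z_{α} + z_β = 2.326 + 1.282 = 3.608.
n = 2 × (3.608 / 0.86)² = 2 × 4.195² = 2 × 17.60 = 35.2.
Round up to the next whole participant.

n = 36 per group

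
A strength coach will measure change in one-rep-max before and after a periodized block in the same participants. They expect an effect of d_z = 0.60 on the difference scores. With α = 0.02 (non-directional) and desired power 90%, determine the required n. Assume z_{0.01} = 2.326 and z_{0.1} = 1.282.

For a paired (one-sample on differences) test: n = ((z_{α/2} + z_β) / d)².
z_{α/2} + z_β = 2.326 + 1.282 = 3.608.
n = (3.608 / 0.60)² = 6.013² = 36.16.
Round up.

n = 37 pairs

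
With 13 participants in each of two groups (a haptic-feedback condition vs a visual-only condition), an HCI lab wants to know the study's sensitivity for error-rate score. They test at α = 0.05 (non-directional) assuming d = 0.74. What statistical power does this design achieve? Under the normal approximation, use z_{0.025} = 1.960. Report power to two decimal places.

power ≈ 0.47

For two equal groups, power = Φ(d·√(n/2) − z_{α/2}).
d·√(n/2) = 0.74 × √(13/2) = 0.74 × 2.550 = 1.887.
z_β = 1.887 − 1.960 = -0.073.
Power = Φ(-0.073) = 0.471.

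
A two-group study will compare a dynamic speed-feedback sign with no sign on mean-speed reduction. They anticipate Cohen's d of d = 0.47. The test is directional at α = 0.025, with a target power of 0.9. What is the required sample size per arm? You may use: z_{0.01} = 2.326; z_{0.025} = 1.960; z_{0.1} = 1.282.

For two independent groups with equal n: n = 2·((z_{α} + z_β) / d)².
z_{α} + z_β = 1.960 + 1.282 = 3.242.
n = 2 × (3.242 / 0.47)² = 2 × 6.898² = 2 × 47.58 = 95.2.
Round up to the next whole participant.

n = 96 per group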